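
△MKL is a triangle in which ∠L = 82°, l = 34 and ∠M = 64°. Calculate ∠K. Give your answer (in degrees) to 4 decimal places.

34.0000

The third angle is ∠K = 180° − ∠L − ∠M = 34.00°.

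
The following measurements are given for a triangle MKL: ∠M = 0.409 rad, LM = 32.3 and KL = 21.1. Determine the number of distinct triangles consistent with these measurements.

2

LM·sin M = 32.3·sin(0.409 rad) ≈ 12.85.
Since LM sin M < KL < LM (12.85 < 21.1 < 32.3), two triangles exist.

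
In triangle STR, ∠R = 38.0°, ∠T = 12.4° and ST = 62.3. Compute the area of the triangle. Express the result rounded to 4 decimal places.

The third angle is ∠S = 180° − ∠T − ∠R = 129.60°.
Law of sines: TR = ST·sin S/sin R ≈ 77.97.
Law of sines: RS = ST·sin T/sin R ≈ 21.729.
Area = ½·ST·TR·sin T ≈ 521.54.

521.5401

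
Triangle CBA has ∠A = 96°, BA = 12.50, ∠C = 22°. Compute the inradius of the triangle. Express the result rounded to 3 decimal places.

4.874

The third angle is ∠B = 180° − ∠A − ∠C = 62.00°.
Law of sines: AC = BA·sin B/sin C ≈ 29.462.
Law of sines: CB = BA·sin A/sin C ≈ 33.186.
Area = ½·BA·AC·sin A ≈ 183.13.
Semiperimeter s = (12.5+29.462+33.186)/2 = 37.574.
Inradius = area/s = 183.13/37.574 ≈ 4.8739.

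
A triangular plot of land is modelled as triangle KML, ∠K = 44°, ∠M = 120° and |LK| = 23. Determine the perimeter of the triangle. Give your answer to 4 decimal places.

The third angle is ∠L = 180° − ∠K − ∠M = 16.00°.
Law of sines: |ML| = |LK|·sin K/sin M ≈ 18.449.
Law of sines: |KM| = |LK|·sin L/sin M ≈ 7.3204.
Semiperimeter s = (18.449+23+7.3204)/2 = 24.385.
Perimeter = 18.449 + 23 + 7.3204 = 48.769.

48.7692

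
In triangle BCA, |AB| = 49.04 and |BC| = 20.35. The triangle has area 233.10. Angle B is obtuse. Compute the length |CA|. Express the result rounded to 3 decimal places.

67.704

From area = ½·|AB|·|BC|·sin B, we get sin B = 2·area/(|AB|·|BC|) ≈ 0.46715.
Taking the obtuse solution, ∠B ≈ 152.15°.
Law of cosines then gives |CA| ≈ 67.704.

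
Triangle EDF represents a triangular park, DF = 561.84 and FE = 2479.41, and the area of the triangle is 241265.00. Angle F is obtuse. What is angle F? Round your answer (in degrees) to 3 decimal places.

From area = ½·DF·FE·sin F, we get sin F = 2·area/(DF·FE) ≈ 0.34639.
Taking the obtuse solution, ∠F ≈ 159.73°.

∠F ≈ 159.733°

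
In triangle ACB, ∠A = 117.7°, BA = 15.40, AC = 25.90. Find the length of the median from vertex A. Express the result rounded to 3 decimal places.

By the law of cosines, CB² = BA² + AC² − 2·BA·AC·cos A = 1278.8, so CB ≈ 35.76.
Median from A: ½√(2·BA² + 2·AC² − CB²) ≈ 11.588.

11.588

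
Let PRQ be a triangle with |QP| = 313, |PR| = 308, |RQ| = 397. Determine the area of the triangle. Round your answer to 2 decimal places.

area ≈ 47390.79

Semiperimeter s = (397 + 313 + 308)/2 = 509.
Heron's formula: area = √(509·112·196·201) ≈ 47391.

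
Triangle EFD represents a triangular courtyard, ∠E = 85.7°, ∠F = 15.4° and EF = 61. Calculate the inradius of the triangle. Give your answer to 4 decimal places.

The third angle is ∠D = 180° − ∠E − ∠F = 78.90°.
Law of sines: FD = EF·sin E/sin D ≈ 61.988.
Law of sines: DE = EF·sin F/sin D ≈ 16.508.
Area = ½·EF·FD·sin F ≈ 502.07.
Semiperimeter s = (61.988+16.508+61)/2 = 69.748.
Inradius = area/s = 502.07/69.748 ≈ 7.1983.

r ≈ 7.1983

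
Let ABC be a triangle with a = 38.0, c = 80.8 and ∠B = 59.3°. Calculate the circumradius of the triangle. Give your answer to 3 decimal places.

By the law of cosines, b² = c² + a² − 2·c·a·cos B = 4837.5, so b ≈ 69.552.
Area = ½·c·a·sin B ≈ 1320.
Circumradius = b/(2 sin B) ≈ 40.444.

R ≈ 40.444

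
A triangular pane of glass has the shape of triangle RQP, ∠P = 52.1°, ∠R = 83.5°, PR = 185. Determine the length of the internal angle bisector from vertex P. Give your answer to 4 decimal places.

The third angle is ∠Q = 180° − ∠P − ∠R = 44.40°.
Law of sines: QP = PR·sin R/sin Q ≈ 262.71.
Law of sines: RQ = PR·sin P/sin Q ≈ 208.64.
The bisector from P has length 2·QP·PR·cos(∠P/2)/(QP+PR) ≈ 195.06.

195.0558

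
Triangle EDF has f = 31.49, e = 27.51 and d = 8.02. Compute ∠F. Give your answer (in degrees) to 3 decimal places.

112.730

By the law of cosines, cos F = (e² + d² − f²) / (2·e·d) ≈ -0.38639, so ∠F ≈ 112.73°.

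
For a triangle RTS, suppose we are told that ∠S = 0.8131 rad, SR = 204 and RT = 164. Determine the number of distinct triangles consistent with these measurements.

SR·sin S = 204·sin(0.8131 rad) ≈ 148.2.
Since SR sin S < RT < SR (148.2 < 164 < 204), two triangles exist.

2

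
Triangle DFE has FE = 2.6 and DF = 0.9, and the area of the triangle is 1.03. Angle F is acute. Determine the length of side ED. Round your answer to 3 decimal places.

2.313

From area = ½·DF·FE·sin F, we get sin F = 2·area/(DF·FE) ≈ 0.88034.
Taking the acute solution, ∠F ≈ 61.68°.
Law of cosines then gives ED ≈ 2.313.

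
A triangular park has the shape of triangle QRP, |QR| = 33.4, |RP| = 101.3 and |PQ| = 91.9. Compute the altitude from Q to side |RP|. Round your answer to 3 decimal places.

30.103

Semiperimeter s = (101.3 + 91.9 + 33.4)/2 = 113.3.
Heron's formula: area = √(113.3·12·21.4·79.9) ≈ 1524.7.
The altitude from Q has length 2·area/|RP| ≈ 30.103.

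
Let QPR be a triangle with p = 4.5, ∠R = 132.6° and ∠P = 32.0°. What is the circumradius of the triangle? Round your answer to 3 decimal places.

4.246

The third angle is ∠Q = 180° − ∠P − ∠R = 15.40°.
Law of sines: q = p·sin Q/sin P ≈ 2.2551.
Law of sines: r = p·sin R/sin P ≈ 6.2508.
Circumradius = p/(2 sin P) ≈ 4.2459.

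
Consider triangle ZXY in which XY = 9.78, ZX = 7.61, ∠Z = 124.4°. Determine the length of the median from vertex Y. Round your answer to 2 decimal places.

Law of sines: sin Y = ZX·sin Z/XY ≈ 0.64204.
Since XY ≥ ZX, only the acute value applies: ∠Y ≈ 39.94°.
Then ∠X = 180° − ∠Z − ∠Y ≈ 15.66°.
Law of sines gives YZ = XY·sin X/sin Z ≈ 3.1987.
Median from Y: ½√(2·XY² + 2·YZ² − ZX²) ≈ 6.2018.

6.20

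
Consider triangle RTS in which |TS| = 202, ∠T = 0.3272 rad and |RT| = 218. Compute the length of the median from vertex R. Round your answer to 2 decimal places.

126.59

By the law of cosines, |SR|² = |RT|² + |TS|² − 2·|RT|·|TS|·cos T = 4928.6, so |SR| ≈ 70.204.
Median from R: ½√(2·|SR|² + 2·|RT|² − |TS|²) ≈ 126.59.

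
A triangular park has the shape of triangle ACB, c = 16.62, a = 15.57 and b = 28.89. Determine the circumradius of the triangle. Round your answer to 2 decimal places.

By the law of cosines, cos A = (c² + b² − a²) / (2·c·b) ≈ 0.90433, so ∠A ≈ 25.27°.
Circumradius = a/(2 sin A) ≈ 18.239.

18.24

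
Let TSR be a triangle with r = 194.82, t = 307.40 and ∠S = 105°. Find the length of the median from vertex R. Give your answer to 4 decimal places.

By the law of cosines, s² = r² + t² − 2·r·t·cos S = 1.6345e+05, so s ≈ 404.29.
Median from R: ½√(2·t² + 2·s² − r²) ≈ 345.66.

345.6639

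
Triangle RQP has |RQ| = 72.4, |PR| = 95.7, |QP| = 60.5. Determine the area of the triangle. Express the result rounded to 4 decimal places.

Semiperimeter s = (60.5 + 95.7 + 72.4)/2 = 114.3.
Heron's formula: area = √(114.3·53.8·18.6·41.9) ≈ 2189.2.

2189.1612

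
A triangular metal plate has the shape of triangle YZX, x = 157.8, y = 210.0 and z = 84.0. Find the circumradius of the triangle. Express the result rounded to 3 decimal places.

By the law of cosines, cos Y = (z² + x² − y²) / (2·z·x) ≈ -0.45805, so ∠Y ≈ 117.26°.
Circumradius = y/(2 sin Y) ≈ 118.12.

118.120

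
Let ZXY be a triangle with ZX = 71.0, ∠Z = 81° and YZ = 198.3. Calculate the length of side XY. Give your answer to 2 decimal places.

199.90

By the law of cosines, XY² = YZ² + ZX² − 2·YZ·ZX·cos Z = 39959, so XY ≈ 199.9.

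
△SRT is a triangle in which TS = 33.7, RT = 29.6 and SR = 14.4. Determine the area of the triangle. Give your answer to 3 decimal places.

Semiperimeter s = (29.6 + 33.7 + 14.4)/2 = 38.85.
Heron's formula: area = √(38.85·9.25·5.15·24.45) ≈ 212.72.

212.721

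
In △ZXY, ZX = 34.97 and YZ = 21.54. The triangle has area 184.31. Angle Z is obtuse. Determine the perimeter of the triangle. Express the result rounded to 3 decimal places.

From area = ½·YZ·ZX·sin Z, we get sin Z = 2·area/(YZ·ZX) ≈ 0.48937.
Taking the obtuse solution, ∠Z ≈ 150.70°.
Law of cosines then gives XY ≈ 54.778.
Perimeter = 54.778 + 21.54 + 34.97 = 111.29.

111.288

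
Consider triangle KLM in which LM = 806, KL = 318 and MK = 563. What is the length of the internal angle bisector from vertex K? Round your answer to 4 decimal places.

t_K ≈ 170.8362

By the law of cosines, cos K = (MK² + KL² − LM²) / (2·MK·KL) ≈ -0.64665, so ∠K ≈ 130.29°.
The bisector from K has length 2·MK·KL·cos(∠K/2)/(MK+KL) ≈ 170.84.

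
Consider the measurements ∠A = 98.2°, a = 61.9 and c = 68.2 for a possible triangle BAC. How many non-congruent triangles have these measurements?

c·sin A = 68.2·sin(98.2°) ≈ 67.5.
Since ∠A is not acute, a triangle exists only if a > c; here a ≤ c, so there is no triangle.

0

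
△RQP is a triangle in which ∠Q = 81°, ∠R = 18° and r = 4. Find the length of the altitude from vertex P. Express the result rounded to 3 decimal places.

h_P ≈ 3.951

The third angle is ∠P = 180° − ∠R − ∠Q = 81.00°.
Law of sines: q = r·sin Q/sin R ≈ 12.785.
Law of sines: p = r·sin P/sin R ≈ 12.785.
Area = ½·r·q·sin P ≈ 25.255.
The altitude from P has length 2·area/p ≈ 3.9508.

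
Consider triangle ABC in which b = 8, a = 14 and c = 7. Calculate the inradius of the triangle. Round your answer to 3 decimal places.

Semiperimeter s = (14 + 8 + 7)/2 = 14.5.
Heron's formula: area = √(14.5·0.5·6.5·7.5) ≈ 18.8.
Inradius = area/s = 18.8/14.5 ≈ 1.2965.

r ≈ 1.297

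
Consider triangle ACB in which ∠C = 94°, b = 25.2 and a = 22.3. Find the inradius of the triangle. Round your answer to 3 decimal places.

By the law of cosines, c² = b² + a² − 2·b·a·cos C = 1210.7, so c ≈ 34.796.
Area = ½·b·a·sin C ≈ 280.3.
Semiperimeter s = (22.3+34.796+25.2)/2 = 41.148.
Inradius = area/s = 280.3/41.148 ≈ 6.8119.

6.812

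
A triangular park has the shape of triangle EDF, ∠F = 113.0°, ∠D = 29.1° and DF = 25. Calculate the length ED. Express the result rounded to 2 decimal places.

37.46

The third angle is ∠E = 180° − ∠D − ∠F = 37.90°.
Law of sines: ED = DF·sin F/sin E ≈ 37.462.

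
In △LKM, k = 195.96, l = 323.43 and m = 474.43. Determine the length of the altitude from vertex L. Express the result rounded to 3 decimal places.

Semiperimeter s = (323.43 + 195.96 + 474.43)/2 = 496.91.
Heron's formula: area = √(496.91·173.48·300.95·22.48) ≈ 24150.
The altitude from L has length 2·area/l ≈ 149.33.

149.334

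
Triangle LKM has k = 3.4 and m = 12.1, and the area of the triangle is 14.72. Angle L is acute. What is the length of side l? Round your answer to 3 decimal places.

10.025

From area = ½·k·m·sin L, we get sin L = 2·area/(k·m) ≈ 0.71561.
Taking the acute solution, ∠L ≈ 45.69°.
Law of cosines then gives l ≈ 10.025.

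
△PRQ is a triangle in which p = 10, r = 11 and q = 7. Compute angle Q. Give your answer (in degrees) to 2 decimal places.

By the law of cosines, cos Q = (p² + r² − q²) / (2·p·r) ≈ 0.78182, so ∠Q ≈ 38.57°.

∠Q ≈ 38.57°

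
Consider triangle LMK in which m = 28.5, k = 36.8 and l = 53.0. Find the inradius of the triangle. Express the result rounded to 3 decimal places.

8.439

Semiperimeter s = (53 + 28.5 + 36.8)/2 = 59.15.
Heron's formula: area = √(59.15·6.15·30.65·22.35) ≈ 499.19.
Inradius = area/s = 499.19/59.15 ≈ 8.4395.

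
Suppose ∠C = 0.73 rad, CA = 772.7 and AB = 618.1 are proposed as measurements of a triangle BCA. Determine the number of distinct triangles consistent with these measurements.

CA·sin C = 772.7·sin(0.73 rad) ≈ 515.3.
Since CA sin C < AB < CA (515.3 < 618.1 < 772.7), two triangles exist.

2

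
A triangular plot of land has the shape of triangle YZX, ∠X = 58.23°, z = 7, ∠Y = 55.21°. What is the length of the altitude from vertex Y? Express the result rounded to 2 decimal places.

The third angle is ∠Z = 180° − ∠X − ∠Y = 66.56°.
Law of sines: y = z·sin Y/sin Z ≈ 6.2658.
Law of sines: x = z·sin X/sin Z ≈ 6.4865.
Area = ½·z·y·sin X ≈ 18.644.
The altitude from Y has length 2·area/y ≈ 5.9512.

5.95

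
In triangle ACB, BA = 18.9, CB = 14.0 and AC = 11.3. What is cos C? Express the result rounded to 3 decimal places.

-0.106

By the law of cosines, cos C = (AC² + CB² − BA²) / (2·AC·CB) ≈ -0.10594, so ∠C ≈ 96.08°.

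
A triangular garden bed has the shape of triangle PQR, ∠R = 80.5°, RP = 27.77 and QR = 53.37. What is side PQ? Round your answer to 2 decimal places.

By the law of cosines, PQ² = QR² + RP² − 2·QR·RP·cos R = 3130.3, so PQ ≈ 55.949.

55.95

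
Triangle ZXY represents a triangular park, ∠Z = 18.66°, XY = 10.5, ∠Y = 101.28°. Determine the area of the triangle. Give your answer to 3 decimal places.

The third angle is ∠X = 180° − ∠Y − ∠Z = 60.06°.
Law of sines: YZ = XY·sin X/sin Z ≈ 28.438.
Law of sines: ZX = XY·sin Y/sin Z ≈ 32.184.
Area = ½·XY·YZ·sin Y ≈ 146.42.

area ≈ 146.415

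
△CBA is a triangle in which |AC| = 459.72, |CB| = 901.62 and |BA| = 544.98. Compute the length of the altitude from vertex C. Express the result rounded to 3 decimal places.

Semiperimeter s = (544.98 + 459.72 + 901.62)/2 = 953.16.
Heron's formula: area = √(953.16·408.18·493.44·51.54) ≈ 99471.
The altitude from C has length 2·area/|BA| ≈ 365.05.

365.046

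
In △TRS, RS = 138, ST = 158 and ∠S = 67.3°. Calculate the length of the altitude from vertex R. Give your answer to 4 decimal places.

127.3103

By the law of cosines, TR² = RS² + ST² − 2·RS·ST·cos S = 27179, so TR ≈ 164.86.
Area = ½·RS·ST·sin S ≈ 10058.
The altitude from R has length 2·area/ST ≈ 127.31.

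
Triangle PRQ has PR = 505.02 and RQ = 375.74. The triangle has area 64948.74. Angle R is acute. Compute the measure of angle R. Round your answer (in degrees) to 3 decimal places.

43.200

From area = ½·PR·RQ·sin R, we get sin R = 2·area/(PR·RQ) ≈ 0.68455.
Taking the acute solution, ∠R ≈ 43.20°.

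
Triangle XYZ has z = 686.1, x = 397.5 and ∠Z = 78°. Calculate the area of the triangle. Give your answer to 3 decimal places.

Law of sines: sin X = x·sin Z/z ≈ 0.56670.
Since z ≥ x, only the acute value applies: ∠X ≈ 34.52°.
Then ∠Y = 180° − ∠Z − ∠X ≈ 67.48°.
Law of sines gives y = z·sin Y/sin Z ≈ 647.94.
Area = ½·z·x·sin Y ≈ 1.2596e+05.

125963.722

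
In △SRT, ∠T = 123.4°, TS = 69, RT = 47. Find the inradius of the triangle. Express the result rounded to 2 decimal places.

By the law of cosines, SR² = RT² + TS² − 2·RT·TS·cos T = 10540, so SR ≈ 102.67.
Area = ½·RT·TS·sin T ≈ 1353.7.
Semiperimeter s = (47+69+102.67)/2 = 109.33.
Inradius = area/s = 1353.7/109.33 ≈ 12.381.

12.38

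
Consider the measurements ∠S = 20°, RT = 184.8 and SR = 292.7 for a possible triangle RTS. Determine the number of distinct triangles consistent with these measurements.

2

SR·sin S = 292.7·sin(20°) ≈ 100.1.
Since SR sin S < RT < SR (100.1 < 184.8 < 292.7), two triangles exist.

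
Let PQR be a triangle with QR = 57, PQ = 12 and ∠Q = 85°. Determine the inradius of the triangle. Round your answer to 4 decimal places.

By the law of cosines, RP² = PQ² + QR² − 2·PQ·QR·cos Q = 3273.8, so RP ≈ 57.217.
Area = ½·PQ·QR·sin Q ≈ 340.7.
Semiperimeter s = (57+57.217+12)/2 = 63.108.
Inradius = area/s = 340.7/63.108 ≈ 5.3986.

r ≈ 5.3986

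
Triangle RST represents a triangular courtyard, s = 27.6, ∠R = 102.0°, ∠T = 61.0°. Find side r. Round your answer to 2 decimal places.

The third angle is ∠S = 180° − ∠T − ∠R = 17.00°.
Law of sines: r = s·sin R/sin S ≈ 92.338.

92.34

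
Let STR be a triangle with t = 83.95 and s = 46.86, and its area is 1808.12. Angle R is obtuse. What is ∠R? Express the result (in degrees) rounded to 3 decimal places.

From area = ½·s·t·sin R, we get sin R = 2·area/(s·t) ≈ 0.91925.
Taking the obtuse solution, ∠R ≈ 113.18°.

113.183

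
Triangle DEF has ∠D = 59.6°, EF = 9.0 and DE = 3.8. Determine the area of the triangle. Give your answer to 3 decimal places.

Law of sines: sin F = DE·sin D/EF ≈ 0.36417.
Since EF ≥ DE, only the acute value applies: ∠F ≈ 21.36°.
Then ∠E = 180° − ∠D − ∠F ≈ 99.04°.
Law of sines gives FD = EF·sin E/sin D ≈ 10.305.
Area = ½·EF·DE·sin E ≈ 16.887.

area ≈ 16.887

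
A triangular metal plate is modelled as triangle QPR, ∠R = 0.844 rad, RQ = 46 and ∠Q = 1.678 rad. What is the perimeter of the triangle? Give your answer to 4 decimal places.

The third angle is ∠P = π − ∠R − ∠Q = 0.620 rad.
Law of sines: PR = RQ·sin Q/sin P ≈ 78.759.
Law of sines: QP = RQ·sin R/sin P ≈ 59.197.
Semiperimeter s = (78.759+46+59.197)/2 = 91.978.
Perimeter = 78.759 + 46 + 59.197 = 183.96.

183.9569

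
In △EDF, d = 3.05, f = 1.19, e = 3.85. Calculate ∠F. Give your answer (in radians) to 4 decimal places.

∠F ≈ 0.2578 rad

By the law of cosines, cos F = (e² + d² − f²) / (2·e·d) ≈ 0.96695, so ∠F ≈ 0.2578 rad.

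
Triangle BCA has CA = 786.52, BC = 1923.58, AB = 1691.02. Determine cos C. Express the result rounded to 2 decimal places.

By the law of cosines, cos C = (BC² + CA² − AB²) / (2·BC·CA) ≈ 0.48225, so ∠C ≈ 61.17°.

0.48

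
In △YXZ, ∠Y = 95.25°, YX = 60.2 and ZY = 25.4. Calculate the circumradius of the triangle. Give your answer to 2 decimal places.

By the law of cosines, XZ² = ZY² + YX² − 2·ZY·YX·cos Y = 4549, so XZ ≈ 67.446.
Area = ½·ZY·YX·sin Y ≈ 761.33.
Circumradius = XZ/(2 sin Y) ≈ 33.865.

33.87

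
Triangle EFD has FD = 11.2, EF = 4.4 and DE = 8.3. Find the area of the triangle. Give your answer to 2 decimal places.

Semiperimeter s = (11.2 + 8.3 + 4.4)/2 = 11.95.
Heron's formula: area = √(11.95·0.75·3.65·7.55) ≈ 15.716.

area ≈ 15.72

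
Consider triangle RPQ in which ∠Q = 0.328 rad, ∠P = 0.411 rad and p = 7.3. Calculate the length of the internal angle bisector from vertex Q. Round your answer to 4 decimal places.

The third angle is ∠R = π − ∠P − ∠Q = 2.403 rad.
Law of sines: r = p·sin R/sin P ≈ 12.307.
Law of sines: q = p·sin Q/sin P ≈ 5.8862.
The bisector from Q has length 2·r·p·cos(∠Q/2)/(r+p) ≈ 9.0412.

t_Q ≈ 9.0412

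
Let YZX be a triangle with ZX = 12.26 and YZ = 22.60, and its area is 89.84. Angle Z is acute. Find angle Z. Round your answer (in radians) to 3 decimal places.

From area = ½·YZ·ZX·sin Z, we get sin Z = 2·area/(YZ·ZX) ≈ 0.64849.
Taking the acute solution, ∠Z ≈ 0.706 rad.

0.706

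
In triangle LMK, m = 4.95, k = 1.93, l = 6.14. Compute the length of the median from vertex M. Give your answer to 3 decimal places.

Median from M: ½√(2·k² + 2·l² − m²) ≈ 3.8192.

m_M ≈ 3.819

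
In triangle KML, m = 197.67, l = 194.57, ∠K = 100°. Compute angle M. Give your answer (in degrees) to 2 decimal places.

By the law of cosines, k² = m² + l² − 2·m·l·cos K = 90288, so k ≈ 300.48.
Law of cosines again: cos M = (l² + k² − m²)/(2·l·k) ≈ 0.76176, so ∠M ≈ 40.38°.

∠M ≈ 40.38°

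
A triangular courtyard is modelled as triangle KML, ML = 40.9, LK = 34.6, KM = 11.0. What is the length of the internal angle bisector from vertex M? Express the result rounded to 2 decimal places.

By the law of cosines, cos M = (KM² + ML² − LK²) / (2·KM·ML) ≈ 0.66309, so ∠M ≈ 48.46°.
The bisector from M has length 2·KM·ML·cos(∠M/2)/(KM+ML) ≈ 15.81.

15.81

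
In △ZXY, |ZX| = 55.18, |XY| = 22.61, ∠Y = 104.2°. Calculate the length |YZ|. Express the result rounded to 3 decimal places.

45.093

Law of sines: sin Z = |XY|·sin Y/|ZX| ≈ 0.39723.
Since |ZX| ≥ |XY|, only the acute value applies: ∠Z ≈ 23.41°.
Then ∠X = 180° − ∠Y − ∠Z ≈ 52.39°.
Law of sines gives |YZ| = |ZX|·sin X/sin Y ≈ 45.093.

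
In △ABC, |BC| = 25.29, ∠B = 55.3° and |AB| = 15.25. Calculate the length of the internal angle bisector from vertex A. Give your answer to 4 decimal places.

By the law of cosines, |CA|² = |AB|² + |BC|² − 2·|AB|·|BC|·cos B = 433.04, so |CA| ≈ 20.81.
Law of cosines again: cos A = (|CA|² + |AB|² − |BC|²)/(2·|CA|·|AB|) ≈ 0.04099, so ∠A ≈ 87.65°.
The bisector from A has length 2·|CA|·|AB|·cos(∠A/2)/(|CA|+|AB|) ≈ 12.698.

t_A ≈ 12.6984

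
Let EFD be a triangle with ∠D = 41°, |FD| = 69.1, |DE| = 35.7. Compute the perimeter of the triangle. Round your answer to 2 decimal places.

By the law of cosines, |EF|² = |FD|² + |DE|² − 2·|FD|·|DE|·cos D = 2325.8, so |EF| ≈ 48.226.
Semiperimeter s = (69.1+35.7+48.226)/2 = 76.513.
Perimeter = 69.1 + 35.7 + 48.226 = 153.03.

perimeter ≈ 153.03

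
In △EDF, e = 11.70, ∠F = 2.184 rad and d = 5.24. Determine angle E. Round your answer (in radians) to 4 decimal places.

0.6742

By the law of cosines, f² = e² + d² − 2·e·d·cos F = 234.91, so f ≈ 15.327.
Law of cosines again: cos E = (d² + f² − e²)/(2·d·f) ≈ 0.78119, so ∠E ≈ 0.674 rad.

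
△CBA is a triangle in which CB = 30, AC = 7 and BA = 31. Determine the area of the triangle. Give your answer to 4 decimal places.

area ≈ 104.9571

Semiperimeter s = (31 + 7 + 30)/2 = 34.
Heron's formula: area = √(34·3·27·4) ≈ 104.96.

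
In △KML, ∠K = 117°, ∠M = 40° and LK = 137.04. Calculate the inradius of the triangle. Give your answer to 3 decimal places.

The third angle is ∠L = 180° − ∠K − ∠M = 23.00°.
Law of sines: ML = LK·sin K/sin M ≈ 189.96.
Law of sines: KM = LK·sin L/sin M ≈ 83.302.
Area = ½·LK·ML·sin L ≈ 5085.8.
Semiperimeter s = (189.96+137.04+83.302)/2 = 205.15.
Inradius = area/s = 5085.8/205.15 ≈ 24.79.

r ≈ 24.790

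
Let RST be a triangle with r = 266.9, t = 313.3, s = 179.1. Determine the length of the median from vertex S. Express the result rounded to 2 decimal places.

Median from S: ½√(2·t² + 2·r² − s²) ≈ 276.91.

m_S ≈ 276.91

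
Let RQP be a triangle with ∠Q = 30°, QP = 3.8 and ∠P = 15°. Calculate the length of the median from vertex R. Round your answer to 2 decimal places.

The third angle is ∠R = 180° − ∠Q − ∠P = 135.00°.
Law of sines: PR = QP·sin Q/sin R ≈ 2.687.
Law of sines: RQ = QP·sin P/sin R ≈ 1.3909.
Median from R: ½√(2·PR² + 2·RQ² − QP²) ≈ 0.98351.

0.98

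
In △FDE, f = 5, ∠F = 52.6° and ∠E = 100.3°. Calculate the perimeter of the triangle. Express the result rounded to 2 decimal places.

14.06

The third angle is ∠D = 180° − ∠E − ∠F = 27.10°.
Law of sines: d = f·sin D/sin F ≈ 2.8672.
Law of sines: e = f·sin E/sin F ≈ 6.1925.
Semiperimeter s = (5+2.8672+6.1925)/2 = 7.0298.
Perimeter = 5 + 2.8672 + 6.1925 = 14.06.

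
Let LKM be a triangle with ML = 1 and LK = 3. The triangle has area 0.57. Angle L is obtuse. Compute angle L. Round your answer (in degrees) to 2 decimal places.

157.67

From area = ½·ML·LK·sin L, we get sin L = 2·area/(ML·LK) ≈ 0.38000.
Taking the obtuse solution, ∠L ≈ 157.67°.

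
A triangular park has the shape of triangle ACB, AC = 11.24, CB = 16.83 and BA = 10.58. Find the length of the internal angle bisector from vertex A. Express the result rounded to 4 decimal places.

t_A ≈ 6.9406

By the law of cosines, cos A = (BA² + AC² − CB²) / (2·BA·AC) ≈ -0.18910, so ∠A ≈ 100.90°.
The bisector from A has length 2·BA·AC·cos(∠A/2)/(BA+AC) ≈ 6.9406.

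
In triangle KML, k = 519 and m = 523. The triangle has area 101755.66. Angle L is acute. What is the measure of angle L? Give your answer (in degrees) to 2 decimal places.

From area = ½·k·m·sin L, we get sin L = 2·area/(k·m) ≈ 0.74976.
Taking the acute solution, ∠L ≈ 48.57°.

∠L ≈ 48.57°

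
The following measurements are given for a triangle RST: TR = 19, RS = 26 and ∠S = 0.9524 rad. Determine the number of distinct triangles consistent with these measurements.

0

RS·sin S = 26·sin(0.9524 rad) ≈ 21.19.
Since TR = 19 < 21.19 = RS sin S, no triangle exists.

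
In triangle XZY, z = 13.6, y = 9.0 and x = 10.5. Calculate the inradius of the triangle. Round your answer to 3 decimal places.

Semiperimeter s = (10.5 + 13.6 + 9)/2 = 16.55.
Heron's formula: area = √(16.55·6.05·2.95·7.55) ≈ 47.224.
Inradius = area/s = 47.224/16.55 ≈ 2.8534.

r ≈ 2.853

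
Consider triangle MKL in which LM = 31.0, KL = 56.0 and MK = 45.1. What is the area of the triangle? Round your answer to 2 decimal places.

Semiperimeter s = (56 + 31 + 45.1)/2 = 66.05.
Heron's formula: area = √(66.05·10.05·35.05·20.95) ≈ 698.16.

area ≈ 698.16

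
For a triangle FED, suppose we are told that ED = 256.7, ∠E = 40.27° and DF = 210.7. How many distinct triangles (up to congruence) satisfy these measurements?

ED·sin E = 256.7·sin(40.27°) ≈ 165.9.
Since ED sin E < DF < ED (165.9 < 210.7 < 256.7), two triangles exist.

2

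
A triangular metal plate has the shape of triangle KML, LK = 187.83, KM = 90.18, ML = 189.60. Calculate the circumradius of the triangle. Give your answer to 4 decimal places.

97.1885

By the law of cosines, cos K = (LK² + KM² − ML²) / (2·LK·KM) ≈ 0.22034, so ∠K ≈ 77.27°.
Circumradius = ML/(2 sin K) ≈ 97.189.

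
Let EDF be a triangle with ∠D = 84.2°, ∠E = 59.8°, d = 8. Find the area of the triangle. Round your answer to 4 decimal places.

16.3399

The third angle is ∠F = 180° − ∠E − ∠D = 36.00°.
Law of sines: e = d·sin E/sin D ≈ 6.9498.
Law of sines: f = d·sin F/sin D ≈ 4.7265.
Area = ½·d·e·sin F ≈ 16.34.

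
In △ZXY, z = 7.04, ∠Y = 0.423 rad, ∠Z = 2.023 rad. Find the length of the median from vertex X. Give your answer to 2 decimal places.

The third angle is ∠X = π − ∠Y − ∠Z = 0.696 rad.
Law of sines: x = z·sin X/sin Z ≈ 5.0157.
Law of sines: y = z·sin Y/sin Z ≈ 3.2128.
Median from X: ½√(2·y² + 2·z² − x²) ≈ 4.8634.

4.86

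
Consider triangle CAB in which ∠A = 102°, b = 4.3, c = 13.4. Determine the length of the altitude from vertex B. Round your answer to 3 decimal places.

By the law of cosines, a² = b² + c² − 2·b·c·cos A = 222.01, so a ≈ 14.9.
Area = ½·b·c·sin A ≈ 28.18.
The altitude from B has length 2·area/b ≈ 13.107.

h_B ≈ 13.107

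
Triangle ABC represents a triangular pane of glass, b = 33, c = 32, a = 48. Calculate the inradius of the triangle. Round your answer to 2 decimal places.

Semiperimeter s = (48 + 33 + 32)/2 = 56.5.
Heron's formula: area = √(56.5·8.5·23.5·24.5) ≈ 525.84.
Inradius = area/s = 525.84/56.5 ≈ 9.3068.

r ≈ 9.31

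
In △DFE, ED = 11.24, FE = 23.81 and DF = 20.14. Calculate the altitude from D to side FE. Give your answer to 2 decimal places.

h_D ≈ 9.48

Semiperimeter s = (23.81 + 11.24 + 20.14)/2 = 27.595.
Heron's formula: area = √(27.595·3.785·16.355·7.455) ≈ 112.85.
The altitude from D has length 2·area/FE ≈ 9.4791.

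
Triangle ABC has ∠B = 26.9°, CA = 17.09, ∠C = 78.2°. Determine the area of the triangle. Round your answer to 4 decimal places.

area ≈ 305.0437

The third angle is ∠A = 180° − ∠B − ∠C = 74.90°.
Law of sines: BC = CA·sin A/sin B ≈ 36.469.
Law of sines: AB = CA·sin C/sin B ≈ 36.975.
Area = ½·CA·BC·sin C ≈ 305.04.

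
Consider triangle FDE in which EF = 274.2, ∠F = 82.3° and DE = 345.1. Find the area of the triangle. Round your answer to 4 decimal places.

Law of sines: sin D = EF·sin F/DE ≈ 0.78739.
Since DE ≥ EF, only the acute value applies: ∠D ≈ 51.94°.
Then ∠E = 180° − ∠F − ∠D ≈ 45.76°.
Law of sines gives FD = DE·sin E/sin F ≈ 249.48.
Area = ½·DE·EF·sin E ≈ 33895.

33895.1075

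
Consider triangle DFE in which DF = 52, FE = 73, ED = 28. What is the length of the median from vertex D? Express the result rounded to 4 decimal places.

Median from D: ½√(2·ED² + 2·DF² − FE²) ≈ 20.292.

m_D ≈ 20.2916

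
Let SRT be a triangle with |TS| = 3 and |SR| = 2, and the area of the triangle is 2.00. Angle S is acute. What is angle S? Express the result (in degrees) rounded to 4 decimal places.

From area = ½·|TS|·|SR|·sin S, we get sin S = 2·area/(|TS|·|SR|) ≈ 0.66667.
Taking the acute solution, ∠S ≈ 41.81°.

∠S ≈ 41.8103°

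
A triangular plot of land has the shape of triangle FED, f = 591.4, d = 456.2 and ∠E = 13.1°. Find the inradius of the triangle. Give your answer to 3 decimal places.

By the law of cosines, e² = d² + f² − 2·d·f·cos E = 32321, so e ≈ 179.78.
Area = ½·d·f·sin E ≈ 30575.
Semiperimeter s = (591.4+179.78+456.2)/2 = 613.69.
Inradius = area/s = 30575/613.69 ≈ 49.821.

r ≈ 49.821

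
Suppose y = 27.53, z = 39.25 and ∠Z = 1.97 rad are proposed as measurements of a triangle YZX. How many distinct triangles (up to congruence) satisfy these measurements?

1

y·sin Z = 27.53·sin(1.97 rad) ≈ 25.37.
Since ∠Z is not acute, a triangle exists only if z > y; here z > y, so there is exactly one triangle.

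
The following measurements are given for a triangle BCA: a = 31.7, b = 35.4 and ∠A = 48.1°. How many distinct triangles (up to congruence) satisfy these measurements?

2

b·sin A = 35.4·sin(48.1°) ≈ 26.35.
Since b sin A < a < b (26.35 < 31.7 < 35.4), two triangles exist.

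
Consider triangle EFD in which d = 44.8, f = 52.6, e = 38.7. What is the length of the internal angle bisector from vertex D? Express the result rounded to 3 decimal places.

By the law of cosines, cos D = (e² + f² − d²) / (2·e·f) ≈ 0.55448, so ∠D ≈ 56.33°.
The bisector from D has length 2·e·f·cos(∠D/2)/(e+f) ≈ 39.313.

t_D ≈ 39.313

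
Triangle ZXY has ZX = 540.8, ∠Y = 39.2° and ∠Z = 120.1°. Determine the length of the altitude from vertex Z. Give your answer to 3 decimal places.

The third angle is ∠X = 180° − ∠Y − ∠Z = 20.70°.
Law of sines: XY = ZX·sin Z/sin Y ≈ 740.27.
Law of sines: YZ = ZX·sin X/sin Y ≈ 302.45.
Area = ½·ZX·XY·sin X ≈ 70755.
The altitude from Z has length 2·area/XY ≈ 191.16.

h_Z ≈ 191.159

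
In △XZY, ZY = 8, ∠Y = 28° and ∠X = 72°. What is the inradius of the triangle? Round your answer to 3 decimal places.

The third angle is ∠Z = 180° − ∠Y − ∠X = 80.00°.
Law of sines: YX = ZY·sin Z/sin X ≈ 8.2839.
Law of sines: XZ = ZY·sin Y/sin X ≈ 3.9491.
Area = ½·ZY·YX·sin Y ≈ 15.556.
Semiperimeter s = (8+8.2839+3.9491)/2 = 10.116.
Inradius = area/s = 15.556/10.116 ≈ 1.5377.

r ≈ 1.538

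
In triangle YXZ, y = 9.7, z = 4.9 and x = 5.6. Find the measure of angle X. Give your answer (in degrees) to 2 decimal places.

By the law of cosines, cos X = (z² + y² − x²) / (2·z·y) ≈ 0.91248, so ∠X ≈ 24.15°.

24.15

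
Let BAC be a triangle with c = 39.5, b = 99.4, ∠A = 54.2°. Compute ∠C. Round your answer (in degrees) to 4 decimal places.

∠C ≈ 22.7782°

By the law of cosines, a² = c² + b² − 2·c·b·cos A = 6847.2, so a ≈ 82.748.
Law of cosines again: cos C = (b² + a² − c²)/(2·b·a) ≈ 0.92201, so ∠C ≈ 22.78°.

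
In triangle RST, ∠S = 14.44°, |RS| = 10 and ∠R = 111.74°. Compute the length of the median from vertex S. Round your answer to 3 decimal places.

The third angle is ∠T = 180° − ∠R − ∠S = 53.82°.
Law of sines: |ST| = |RS|·sin R/sin T ≈ 11.508.
Law of sines: |TR| = |RS|·sin S/sin T ≈ 3.0894.
Median from S: ½√(2·|RS|² + 2·|ST|² − |TR|²) ≈ 10.669.

m_S ≈ 10.669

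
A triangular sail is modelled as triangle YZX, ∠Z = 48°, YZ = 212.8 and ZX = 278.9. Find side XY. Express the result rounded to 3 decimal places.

By the law of cosines, XY² = YZ² + ZX² − 2·YZ·ZX·cos Z = 43643, so XY ≈ 208.91.

208.910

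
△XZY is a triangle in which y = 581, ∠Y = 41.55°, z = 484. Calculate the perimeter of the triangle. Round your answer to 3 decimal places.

Law of sines: sin Z = z·sin Y/y ≈ 0.55254.
Since y ≥ z, only the acute value applies: ∠Z ≈ 33.54°.
Then ∠X = 180° − ∠Y − ∠Z ≈ 104.91°.
Law of sines gives x = y·sin X/sin Y ≈ 846.47.
Semiperimeter s = (846.47+484+581)/2 = 955.74.
Perimeter = 846.47 + 484 + 581 = 1911.5.

perimeter ≈ 1911.471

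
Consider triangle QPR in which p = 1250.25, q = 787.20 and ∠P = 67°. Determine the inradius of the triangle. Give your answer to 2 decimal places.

285.73

Law of sines: sin Q = q·sin P/p ≈ 0.57958.
Since p ≥ q, only the acute value applies: ∠Q ≈ 35.42°.
Then ∠R = 180° − ∠P − ∠Q ≈ 77.58°.
Law of sines gives r = p·sin R/sin P ≈ 1326.4.
Area = ½·p·q·sin R ≈ 4.8058e+05.
Semiperimeter s = (787.2+1250.2+1326.4)/2 = 1681.9.
Inradius = area/s = 4.8058e+05/1681.9 ≈ 285.73.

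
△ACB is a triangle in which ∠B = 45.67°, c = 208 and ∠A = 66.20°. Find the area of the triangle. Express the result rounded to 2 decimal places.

The third angle is ∠C = 180° − ∠B − ∠A = 68.13°.
Law of sines: a = c·sin A/sin C ≈ 205.07.
Law of sines: b = c·sin B/sin C ≈ 160.33.
Area = ½·c·a·sin B ≈ 15256.

area ≈ 15255.99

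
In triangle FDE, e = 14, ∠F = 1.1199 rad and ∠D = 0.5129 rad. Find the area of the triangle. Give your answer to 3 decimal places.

area ≈ 43.366

The third angle is ∠E = π − ∠F − ∠D = 1.5088 rad.
Law of sines: f = e·sin F/sin E ≈ 12.625.
Law of sines: d = e·sin D/sin E ≈ 6.8831.
Area = ½·e·f·sin D ≈ 43.366.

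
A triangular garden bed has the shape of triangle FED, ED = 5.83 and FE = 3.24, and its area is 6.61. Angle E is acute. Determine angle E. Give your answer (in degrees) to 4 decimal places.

From area = ½·FE·ED·sin E, we get sin E = 2·area/(FE·ED) ≈ 0.69987.
Taking the acute solution, ∠E ≈ 44.42°.

44.4166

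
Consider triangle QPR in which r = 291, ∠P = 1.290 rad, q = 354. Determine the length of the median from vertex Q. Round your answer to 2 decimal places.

295.74

By the law of cosines, p² = r² + q² − 2·r·q·cos P = 1.529e+05, so p ≈ 391.03.
Median from Q: ½√(2·p² + 2·r² − q²) ≈ 295.74.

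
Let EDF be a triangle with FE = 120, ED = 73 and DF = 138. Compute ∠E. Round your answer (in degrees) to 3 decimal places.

By the law of cosines, cos E = (FE² + ED² − DF²) / (2·FE·ED) ≈ 0.03910, so ∠E ≈ 87.76°.

87.759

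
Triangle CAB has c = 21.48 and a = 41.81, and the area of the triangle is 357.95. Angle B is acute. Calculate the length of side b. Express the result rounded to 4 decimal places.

From area = ½·c·a·sin B, we get sin B = 2·area/(c·a) ≈ 0.79715.
Taking the acute solution, ∠B ≈ 52.86°.
Law of cosines then gives b ≈ 33.541.

33.5406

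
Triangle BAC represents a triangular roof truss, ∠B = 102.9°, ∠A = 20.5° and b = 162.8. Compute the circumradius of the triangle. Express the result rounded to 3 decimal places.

83.508

The third angle is ∠C = 180° − ∠B − ∠A = 56.60°.
Law of sines: a = b·sin A/sin B ≈ 58.49.
Law of sines: c = b·sin C/sin B ≈ 139.43.
Circumradius = b/(2 sin B) ≈ 83.508.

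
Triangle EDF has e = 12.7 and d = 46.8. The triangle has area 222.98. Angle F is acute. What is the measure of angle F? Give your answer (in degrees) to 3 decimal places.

48.618

From area = ½·e·d·sin F, we get sin F = 2·area/(e·d) ≈ 0.75032.
Taking the acute solution, ∠F ≈ 48.62°.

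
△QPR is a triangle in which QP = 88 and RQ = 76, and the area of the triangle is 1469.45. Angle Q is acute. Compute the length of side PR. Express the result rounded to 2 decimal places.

From area = ½·RQ·QP·sin Q, we get sin Q = 2·area/(RQ·QP) ≈ 0.43943.
Taking the acute solution, ∠Q ≈ 26.07°.
Law of cosines then gives PR ≈ 38.79.

38.79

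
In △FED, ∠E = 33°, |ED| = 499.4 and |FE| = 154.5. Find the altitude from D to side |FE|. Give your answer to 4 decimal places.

h_D ≈ 271.9927

By the law of cosines, |DF|² = |FE|² + |ED|² − 2·|FE|·|ED|·cos E = 1.4385e+05, so |DF| ≈ 379.28.
Area = ½·|FE|·|ED|·sin E ≈ 21011.
The altitude from D has length 2·area/|FE| ≈ 271.99.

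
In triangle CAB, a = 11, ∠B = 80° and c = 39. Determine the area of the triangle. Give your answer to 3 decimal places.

Area = ½·c·a·sin B ≈ 211.24.

area ≈ 211.241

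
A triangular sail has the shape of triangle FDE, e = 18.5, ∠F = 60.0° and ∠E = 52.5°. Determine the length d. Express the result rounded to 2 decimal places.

21.54

The third angle is ∠D = 180° − ∠E − ∠F = 67.50°.
Law of sines: d = e·sin D/sin E ≈ 21.544.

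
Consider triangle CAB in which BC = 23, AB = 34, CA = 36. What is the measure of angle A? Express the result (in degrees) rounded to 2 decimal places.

38.23

By the law of cosines, cos A = (CA² + AB² − BC²) / (2·CA·AB) ≈ 0.78554, so ∠A ≈ 38.23°.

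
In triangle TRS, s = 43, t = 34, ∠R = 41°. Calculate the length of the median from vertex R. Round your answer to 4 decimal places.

By the law of cosines, r² = s² + t² − 2·s·t·cos R = 798.23, so r ≈ 28.253.
Median from R: ½√(2·s² + 2·t² − r²) ≈ 36.096.

36.0963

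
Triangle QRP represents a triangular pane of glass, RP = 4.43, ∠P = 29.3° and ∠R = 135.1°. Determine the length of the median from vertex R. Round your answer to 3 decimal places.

m_R ≈ 2.916

The third angle is ∠Q = 180° − ∠R − ∠P = 15.60°.
Law of sines: PQ = RP·sin R/sin Q ≈ 11.628.
Law of sines: QR = RP·sin P/sin Q ≈ 8.0617.
Median from R: ½√(2·QR² + 2·RP² − PQ²) ≈ 2.9164.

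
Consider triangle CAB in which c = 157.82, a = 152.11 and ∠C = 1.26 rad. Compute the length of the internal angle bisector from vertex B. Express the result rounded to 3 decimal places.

Law of sines: sin A = a·sin C/c ≈ 0.91764.
Since c ≥ a, only the acute value applies: ∠A ≈ 1.162 rad.
Then ∠B = π − ∠C − ∠A ≈ 0.719 rad.
Law of sines gives b = c·sin B/sin C ≈ 109.24.
The bisector from B has length 2·c·a·cos(∠B/2)/(c+a) ≈ 145.

144.996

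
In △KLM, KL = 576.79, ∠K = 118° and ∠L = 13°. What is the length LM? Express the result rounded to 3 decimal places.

674.796

The third angle is ∠M = 180° − ∠K − ∠L = 49.00°.
Law of sines: LM = KL·sin K/sin M ≈ 674.8.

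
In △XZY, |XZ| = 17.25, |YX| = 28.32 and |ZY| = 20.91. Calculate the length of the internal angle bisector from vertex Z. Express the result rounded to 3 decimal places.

t_Z ≈ 12.729

By the law of cosines, cos Z = (|XZ|² + |ZY|² − |YX|²) / (2·|XZ|·|ZY|) ≈ -0.09320, so ∠Z ≈ 95.35°.
The bisector from Z has length 2·|XZ|·|ZY|·cos(∠Z/2)/(|XZ|+|ZY|) ≈ 12.729.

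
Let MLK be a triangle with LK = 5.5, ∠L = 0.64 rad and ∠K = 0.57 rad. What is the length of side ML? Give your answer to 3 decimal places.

3.172

The third angle is ∠M = π − ∠L − ∠K = 1.932 rad.
Law of sines: ML = LK·sin K/sin M ≈ 3.1722.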